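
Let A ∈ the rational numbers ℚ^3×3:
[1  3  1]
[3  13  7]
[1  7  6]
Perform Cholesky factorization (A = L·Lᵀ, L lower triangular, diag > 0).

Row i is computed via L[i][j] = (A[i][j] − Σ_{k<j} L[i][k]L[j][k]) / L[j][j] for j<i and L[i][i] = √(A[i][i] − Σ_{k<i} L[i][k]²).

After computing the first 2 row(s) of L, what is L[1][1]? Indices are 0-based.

L[1][1] = 2

Step 1: L[0][0] = √(1) = 1.
  L[1][0] = (3) / L[0][0] = 3.
Step 2: L[1][1] = √(4) = 2.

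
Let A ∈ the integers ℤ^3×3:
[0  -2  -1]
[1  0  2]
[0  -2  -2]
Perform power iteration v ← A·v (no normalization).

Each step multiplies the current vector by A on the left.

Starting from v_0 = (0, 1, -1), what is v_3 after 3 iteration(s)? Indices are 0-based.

v_0 = (0, 1, -1).
v_1 = A·v_0 = (-1, -2, 0).
v_2 = A·v_1 = (4, -1, 4).
v_3 = A·v_2 = (-2, 12, -6).

v_3 = (-2, 12, -6)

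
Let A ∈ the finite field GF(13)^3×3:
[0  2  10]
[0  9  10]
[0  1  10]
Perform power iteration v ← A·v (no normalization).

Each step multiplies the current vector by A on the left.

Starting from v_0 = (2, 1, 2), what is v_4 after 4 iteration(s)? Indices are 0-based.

v_4 = (8, 1, 9)

v_0 = (2, 1, 2).
v_1 = A·v_0 = (9, 3, 8).
v_2 = A·v_1 = (8, 3, 5).
v_3 = A·v_2 = (4, 12, 1).
v_4 = A·v_3 = (8, 1, 9).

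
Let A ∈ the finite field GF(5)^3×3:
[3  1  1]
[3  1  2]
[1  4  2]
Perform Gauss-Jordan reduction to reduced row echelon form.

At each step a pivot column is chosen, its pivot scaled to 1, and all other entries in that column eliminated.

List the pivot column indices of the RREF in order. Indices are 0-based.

pivot columns: 0, 1, 2

pivot(0,0)=3: scale R0 → (1, 2, 2)
  clear (1,0): R1 −= (3)R0 → (0, 0, 1)
  clear (2,0): R2 −= (1)R0 → (0, 2, 0)
pivot(1,1): swap R1↔R2
pivot(1,1)=2: scale R1 → (0, 1, 0)
  clear (0,1): R0 −= (2)R1 → (1, 0, 2)
pivot(2,2)=1: scale R2 → (0, 0, 1)
  clear (0,2): R0 −= (2)R2 → (1, 0, 0)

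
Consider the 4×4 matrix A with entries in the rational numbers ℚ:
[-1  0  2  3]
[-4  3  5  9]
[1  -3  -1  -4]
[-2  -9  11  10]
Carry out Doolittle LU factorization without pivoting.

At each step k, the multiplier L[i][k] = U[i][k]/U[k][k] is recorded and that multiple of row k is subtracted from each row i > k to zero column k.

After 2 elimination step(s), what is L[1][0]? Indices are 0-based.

Step 1: pivot at (0,0) is -1.
  row1 ← row1 − (4)·row0  ⇒  L[1][0]=4, U row1=(0, 3, -3, -3)
  row2 ← row2 − (-1)·row0  ⇒  L[2][0]=-1, U row2=(0, -3, 1, -1)
  row3 ← row3 − (2)·row0  ⇒  L[3][0]=2, U row3=(0, -9, 7, 4)
Step 2: pivot at (1,1) is 3.
  row2 ← row2 − (-1)·row1  ⇒  L[2][1]=-1, U row2=(0, 0, -2, -4)
  row3 ← row3 − (-3)·row1  ⇒  L[3][1]=-3, U row3=(0, 0, -2, -5)

L[1][0] = 4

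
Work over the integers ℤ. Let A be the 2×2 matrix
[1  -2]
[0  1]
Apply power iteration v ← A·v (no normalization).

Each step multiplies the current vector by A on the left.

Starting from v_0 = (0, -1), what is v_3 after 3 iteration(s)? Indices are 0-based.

v_0 = (0, -1).
v_1 = A·v_0 = (2, -1).
v_2 = A·v_1 = (4, -1).
v_3 = A·v_2 = (6, -1).

v_3 = (6, -1)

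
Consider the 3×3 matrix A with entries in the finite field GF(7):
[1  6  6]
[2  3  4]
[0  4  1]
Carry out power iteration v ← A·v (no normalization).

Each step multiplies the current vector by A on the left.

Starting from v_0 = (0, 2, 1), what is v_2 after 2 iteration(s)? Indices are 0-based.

v_0 = (0, 2, 1).
v_1 = A·v_0 = (4, 3, 2).
v_2 = A·v_1 = (6, 4, 0).

v_2 = (6, 4, 0)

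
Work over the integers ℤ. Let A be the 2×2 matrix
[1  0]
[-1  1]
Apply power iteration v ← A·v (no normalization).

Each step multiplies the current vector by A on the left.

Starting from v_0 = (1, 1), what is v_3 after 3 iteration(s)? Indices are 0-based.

v_0 = (1, 1).
v_1 = A·v_0 = (1, 0).
v_2 = A·v_1 = (1, -1).
v_3 = A·v_2 = (1, -2).

v_3 = (1, -2)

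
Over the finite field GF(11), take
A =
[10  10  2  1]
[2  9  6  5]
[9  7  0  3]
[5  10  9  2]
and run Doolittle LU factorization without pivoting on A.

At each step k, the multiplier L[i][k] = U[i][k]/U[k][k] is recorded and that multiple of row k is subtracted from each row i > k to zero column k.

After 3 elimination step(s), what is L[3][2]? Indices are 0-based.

[col 0] pivot 10
  R1 -= 9*R0 → (0, 7, 10, 7)  (L[1][0] := 9)
  R2 -= 2*R0 → (0, 9, 7, 1)  (L[2][0] := 2)
  R3 -= 6*R0 → (0, 5, 8, 7)  (L[3][0] := 6)
[col 1] pivot 7
  R2 -= 6*R1 → (0, 0, 2, 3)  (L[2][1] := 6)
  R3 -= 7*R1 → (0, 0, 4, 2)  (L[3][1] := 7)
[col 2] pivot 2
  R3 -= 2*R2 → (0, 0, 0, 7)  (L[3][2] := 2)

L[3][2] = 2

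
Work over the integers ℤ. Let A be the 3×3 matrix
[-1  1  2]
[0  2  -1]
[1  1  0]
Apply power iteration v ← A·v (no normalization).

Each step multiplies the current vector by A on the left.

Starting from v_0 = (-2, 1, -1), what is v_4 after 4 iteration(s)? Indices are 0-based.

v_4 = (9, 13, 25)

v_0 = (-2, 1, -1).
v_1 = A·v_0 = (1, 3, -1).
v_2 = A·v_1 = (0, 7, 4).
v_3 = A·v_2 = (15, 10, 7).
v_4 = A·v_3 = (9, 13, 25).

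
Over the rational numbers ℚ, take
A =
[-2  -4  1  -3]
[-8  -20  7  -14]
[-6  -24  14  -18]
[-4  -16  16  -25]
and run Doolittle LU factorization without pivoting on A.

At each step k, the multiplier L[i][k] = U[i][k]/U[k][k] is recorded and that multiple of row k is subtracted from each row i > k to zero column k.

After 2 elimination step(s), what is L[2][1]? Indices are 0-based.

L[2][1] = 3

Step 1: pivot at (0,0) is -2.
  row1 ← row1 − (4)·row0  ⇒  L[1][0]=4, U row1=(0, -4, 3, -2)
  row2 ← row2 − (3)·row0  ⇒  L[2][0]=3, U row2=(0, -12, 11, -9)
  row3 ← row3 − (2)·row0  ⇒  L[3][0]=2, U row3=(0, -8, 14, -19)
Step 2: pivot at (1,1) is -4.
  row2 ← row2 − (3)·row1  ⇒  L[2][1]=3, U row2=(0, 0, 2, -3)
  row3 ← row3 − (2)·row1  ⇒  L[3][1]=2, U row3=(0, 0, 8, -15)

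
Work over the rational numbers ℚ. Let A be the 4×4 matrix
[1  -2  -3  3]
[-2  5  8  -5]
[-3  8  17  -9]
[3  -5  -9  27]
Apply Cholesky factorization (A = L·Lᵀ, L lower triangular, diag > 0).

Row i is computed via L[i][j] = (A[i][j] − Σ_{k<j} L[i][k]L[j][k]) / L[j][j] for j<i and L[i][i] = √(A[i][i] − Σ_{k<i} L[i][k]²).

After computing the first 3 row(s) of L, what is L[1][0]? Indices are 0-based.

L[1][0] = -2

Step 1: L[0][0] = √(1) = 1.
  L[1][0] = (-2) / L[0][0] = -2.
Step 2: L[1][1] = √(1) = 1.
  L[2][0] = (-3) / L[0][0] = -3.
  L[2][1] = (2) / L[1][1] = 2.
Step 3: L[2][2] = √(4) = 2.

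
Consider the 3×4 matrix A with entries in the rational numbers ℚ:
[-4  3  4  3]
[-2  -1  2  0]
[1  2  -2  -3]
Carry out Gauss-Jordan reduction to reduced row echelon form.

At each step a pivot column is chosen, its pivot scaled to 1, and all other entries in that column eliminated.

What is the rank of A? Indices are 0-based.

rank = 3

step 1: normalize row 0 (÷-4) = (1, -3/4, -1, -3/4)
  row 1: subtract -2×row0 = (0, -5/2, 0, -3/2)
  row 2: subtract 1×row0 = (0, 11/4, -1, -9/4)
step 2: normalize row 1 (÷-5/2) = (0, 1, 0, 3/5)
  row 0: subtract -3/4×row1 = (1, 0, -1, -3/10)
  row 2: subtract 11/4×row1 = (0, 0, -1, -39/10)
step 3: normalize row 2 (÷-1) = (0, 0, 1, 39/10)
  row 0: subtract -1×row2 = (1, 0, 0, 18/5)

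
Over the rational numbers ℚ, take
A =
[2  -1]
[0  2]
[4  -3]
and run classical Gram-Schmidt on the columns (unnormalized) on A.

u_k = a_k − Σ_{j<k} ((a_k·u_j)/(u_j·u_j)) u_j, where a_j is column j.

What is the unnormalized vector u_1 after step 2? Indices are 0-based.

u_1 = (2/5, 2, -1/5)

Step 1: u_0 = a_0 = (2, 0, 4).
Step 2: u_1 = a_1 − (-7/10)·u_0 = (2/5, 2, -1/5).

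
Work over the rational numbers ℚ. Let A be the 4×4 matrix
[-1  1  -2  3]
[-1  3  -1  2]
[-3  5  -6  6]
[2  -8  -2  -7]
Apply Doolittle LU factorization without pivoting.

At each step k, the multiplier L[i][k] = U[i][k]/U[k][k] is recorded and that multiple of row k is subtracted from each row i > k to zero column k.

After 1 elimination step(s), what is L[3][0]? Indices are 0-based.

Step 1: pivot at (0,0) is -1.
  row1 ← row1 − (1)·row0  ⇒  L[1][0]=1, U row1=(0, 2, 1, -1)
  row2 ← row2 − (3)·row0  ⇒  L[2][0]=3, U row2=(0, 2, 0, -3)
  row3 ← row3 − (-2)·row0  ⇒  L[3][0]=-2, U row3=(0, -6, -6, -1)

L[3][0] = -2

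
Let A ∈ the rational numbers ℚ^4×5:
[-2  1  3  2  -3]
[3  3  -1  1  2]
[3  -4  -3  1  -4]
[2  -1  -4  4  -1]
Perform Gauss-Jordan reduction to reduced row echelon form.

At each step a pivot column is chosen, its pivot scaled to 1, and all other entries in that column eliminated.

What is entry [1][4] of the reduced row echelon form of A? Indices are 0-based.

M[1][4] = 148/121

step 1: normalize row 0 (÷-2) = (1, -1/2, -3/2, -1, 3/2)
  row 1: subtract 3×row0 = (0, 9/2, 7/2, 4, -5/2)
  row 2: subtract 3×row0 = (0, -5/2, 3/2, 4, -17/2)
  row 3: subtract 2×row0 = (0, 0, -1, 6, -4)
step 2: normalize row 1 (÷9/2) = (0, 1, 7/9, 8/9, -5/9)
  row 0: subtract -1/2×row1 = (1, 0, -10/9, -5/9, 11/9)
  row 2: subtract -5/2×row1 = (0, 0, 31/9, 56/9, -89/9)
step 3: normalize row 2 (÷31/9) = (0, 0, 1, 56/31, -89/31)
  row 0: subtract -10/9×row2 = (1, 0, 0, 45/31, -61/31)
  row 1: subtract 7/9×row2 = (0, 1, 0, -16/31, 52/31)
  row 3: subtract -1×row2 = (0, 0, 0, 242/31, -213/31)
step 4: normalize row 3 (÷242/31) = (0, 0, 0, 1, -213/242)
  row 0: subtract 45/31×row3 = (1, 0, 0, 0, -167/242)
  row 1: subtract -16/31×row3 = (0, 1, 0, 0, 148/121)
  row 2: subtract 56/31×row3 = (0, 0, 1, 0, -155/121)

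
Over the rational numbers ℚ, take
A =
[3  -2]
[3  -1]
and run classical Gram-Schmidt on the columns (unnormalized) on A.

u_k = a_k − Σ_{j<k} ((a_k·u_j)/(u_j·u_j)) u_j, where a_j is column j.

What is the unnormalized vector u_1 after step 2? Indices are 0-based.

Step 1: u_0 = a_0 = (3, 3).
Step 2: u_1 = a_1 − (-1/2)·u_0 = (-1/2, 1/2).

u_1 = (-1/2, 1/2)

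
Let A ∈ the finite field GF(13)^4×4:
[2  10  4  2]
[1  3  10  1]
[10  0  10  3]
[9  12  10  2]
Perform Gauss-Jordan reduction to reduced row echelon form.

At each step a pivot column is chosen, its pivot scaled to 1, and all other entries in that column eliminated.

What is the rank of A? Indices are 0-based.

rank = 4

pivot(0,0)=2: scale R0 → (1, 5, 2, 1)
  clear (1,0): R1 −= (1)R0 → (0, 11, 8, 0)
  clear (2,0): R2 −= (10)R0 → (0, 2, 3, 6)
  clear (3,0): R3 −= (9)R0 → (0, 6, 5, 6)
pivot(1,1)=11: scale R1 → (0, 1, 9, 0)
  clear (0,1): R0 −= (5)R1 → (1, 0, 9, 1)
  clear (2,1): R2 −= (2)R1 → (0, 0, 11, 6)
  clear (3,1): R3 −= (6)R1 → (0, 0, 3, 6)
pivot(2,2)=11: scale R2 → (0, 0, 1, 10)
  clear (0,2): R0 −= (9)R2 → (1, 0, 0, 2)
  clear (1,2): R1 −= (9)R2 → (0, 1, 0, 1)
  clear (3,2): R3 −= (3)R2 → (0, 0, 0, 2)
pivot(3,3)=2: scale R3 → (0, 0, 0, 1)
  clear (0,3): R0 −= (2)R3 → (1, 0, 0, 0)
  clear (1,3): R1 −= (1)R3 → (0, 1, 0, 0)
  clear (2,3): R2 −= (10)R3 → (0, 0, 1, 0)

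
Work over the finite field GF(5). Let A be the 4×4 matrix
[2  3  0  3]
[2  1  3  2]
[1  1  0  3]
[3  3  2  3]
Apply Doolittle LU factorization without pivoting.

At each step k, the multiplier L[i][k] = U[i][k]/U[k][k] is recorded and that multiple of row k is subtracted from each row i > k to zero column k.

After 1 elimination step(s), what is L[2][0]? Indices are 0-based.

L[2][0] = 3

Step 1: pivot at (0,0) is 2.
  row1 ← row1 − (1)·row0  ⇒  L[1][0]=1, U row1=(0, 3, 3, 4)
  row2 ← row2 − (3)·row0  ⇒  L[2][0]=3, U row2=(0, 2, 0, 4)
  row3 ← row3 − (4)·row0  ⇒  L[3][0]=4, U row3=(0, 1, 2, 1)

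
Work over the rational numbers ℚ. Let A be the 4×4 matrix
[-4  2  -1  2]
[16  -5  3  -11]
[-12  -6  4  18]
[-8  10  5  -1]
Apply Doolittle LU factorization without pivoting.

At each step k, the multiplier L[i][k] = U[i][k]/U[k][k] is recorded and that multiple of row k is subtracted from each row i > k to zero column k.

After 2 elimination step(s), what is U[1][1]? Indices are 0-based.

U[1][1] = 3

Step 1: pivot at (0,0) is -4.
  row1 ← row1 − (-4)·row0  ⇒  L[1][0]=-4, U row1=(0, 3, -1, -3)
  row2 ← row2 − (3)·row0  ⇒  L[2][0]=3, U row2=(0, -12, 7, 12)
  row3 ← row3 − (2)·row0  ⇒  L[3][0]=2, U row3=(0, 6, 7, -5)
Step 2: pivot at (1,1) is 3.
  row2 ← row2 − (-4)·row1  ⇒  L[2][1]=-4, U row2=(0, 0, 3, 0)
  row3 ← row3 − (2)·row1  ⇒  L[3][1]=2, U row3=(0, 0, 9, 1)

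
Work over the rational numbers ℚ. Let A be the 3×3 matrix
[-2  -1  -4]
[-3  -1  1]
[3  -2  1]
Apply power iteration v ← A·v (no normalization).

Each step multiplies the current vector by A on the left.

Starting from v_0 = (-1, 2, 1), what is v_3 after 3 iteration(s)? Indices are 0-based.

v_0 = (-1, 2, 1).
v_1 = A·v_0 = (-4, 2, -6).
v_2 = A·v_1 = (30, 4, -22).
v_3 = A·v_2 = (24, -116, 60).

v_3 = (24, -116, 60)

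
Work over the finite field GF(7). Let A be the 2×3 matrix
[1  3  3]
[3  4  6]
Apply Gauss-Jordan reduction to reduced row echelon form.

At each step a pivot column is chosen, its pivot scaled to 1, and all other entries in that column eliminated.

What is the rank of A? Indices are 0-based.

rank = 2

[1] R0 /= 1  ⇒  (1, 3, 3)
     R1 -= 3·R0  ⇒  (0, 2, 4)
[2] R1 /= 2  ⇒  (0, 1, 2)
     R0 -= 3·R1  ⇒  (1, 0, 4)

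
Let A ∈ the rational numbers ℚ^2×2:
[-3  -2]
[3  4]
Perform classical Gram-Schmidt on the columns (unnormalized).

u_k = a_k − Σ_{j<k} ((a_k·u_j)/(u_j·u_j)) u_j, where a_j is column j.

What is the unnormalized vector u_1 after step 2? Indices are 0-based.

Step 1: u_0 = a_0 = (-3, 3).
Step 2: u_1 = a_1 − (1)·u_0 = (1, 1).

u_1 = (1, 1)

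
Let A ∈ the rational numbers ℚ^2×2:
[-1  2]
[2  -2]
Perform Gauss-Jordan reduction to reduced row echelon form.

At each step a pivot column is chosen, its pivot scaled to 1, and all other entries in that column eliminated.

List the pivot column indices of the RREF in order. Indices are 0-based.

step 1: normalize row 0 (÷-1) = (1, -2)
  row 1: subtract 2×row0 = (0, 2)
step 2: normalize row 1 (÷2) = (0, 1)
  row 0: subtract -2×row1 = (1, 0)

pivot columns: 0, 1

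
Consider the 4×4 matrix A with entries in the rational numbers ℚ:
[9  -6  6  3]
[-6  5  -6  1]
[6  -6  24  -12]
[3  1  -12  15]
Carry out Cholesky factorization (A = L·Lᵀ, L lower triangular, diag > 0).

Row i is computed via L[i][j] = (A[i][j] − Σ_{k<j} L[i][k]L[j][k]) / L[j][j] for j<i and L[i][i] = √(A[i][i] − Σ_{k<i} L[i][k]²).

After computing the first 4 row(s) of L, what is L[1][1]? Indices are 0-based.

Step 1: L[0][0] = √(9) = 3.
  L[1][0] = (-6) / L[0][0] = -2.
Step 2: L[1][1] = √(1) = 1.
  L[2][0] = (6) / L[0][0] = 2.
  L[2][1] = (-2) / L[1][1] = -2.
Step 3: L[2][2] = √(16) = 4.
  L[3][0] = (3) / L[0][0] = 1.
  L[3][1] = (3) / L[1][1] = 3.
  L[3][2] = (-8) / L[2][2] = -2.
Step 4: L[3][3] = √(1) = 1.

L[1][1] = 1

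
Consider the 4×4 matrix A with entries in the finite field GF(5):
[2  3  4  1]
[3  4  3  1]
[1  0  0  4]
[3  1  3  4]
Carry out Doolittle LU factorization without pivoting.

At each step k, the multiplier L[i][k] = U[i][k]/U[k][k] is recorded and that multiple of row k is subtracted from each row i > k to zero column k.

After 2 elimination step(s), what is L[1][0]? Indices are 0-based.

Step 1: pivot at (0,0) is 2.
  row1 ← row1 − (4)·row0  ⇒  L[1][0]=4, U row1=(0, 2, 2, 2)
  row2 ← row2 − (3)·row0  ⇒  L[2][0]=3, U row2=(0, 1, 3, 1)
  row3 ← row3 − (4)·row0  ⇒  L[3][0]=4, U row3=(0, 4, 2, 0)
Step 2: pivot at (1,1) is 2.
  row2 ← row2 − (3)·row1  ⇒  L[2][1]=3, U row2=(0, 0, 2, 0)
  row3 ← row3 − (2)·row1  ⇒  L[3][1]=2, U row3=(0, 0, 3, 1)

L[1][0] = 4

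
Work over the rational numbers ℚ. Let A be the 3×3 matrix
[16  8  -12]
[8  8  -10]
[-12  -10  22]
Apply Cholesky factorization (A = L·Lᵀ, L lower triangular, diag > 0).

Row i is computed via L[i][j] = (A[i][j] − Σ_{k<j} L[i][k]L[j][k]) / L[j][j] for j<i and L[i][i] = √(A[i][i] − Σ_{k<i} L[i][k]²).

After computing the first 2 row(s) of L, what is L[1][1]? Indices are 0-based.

L[1][1] = 2

Step 1: L[0][0] = √(16) = 4.
  L[1][0] = (8) / L[0][0] = 2.
Step 2: L[1][1] = √(4) = 2.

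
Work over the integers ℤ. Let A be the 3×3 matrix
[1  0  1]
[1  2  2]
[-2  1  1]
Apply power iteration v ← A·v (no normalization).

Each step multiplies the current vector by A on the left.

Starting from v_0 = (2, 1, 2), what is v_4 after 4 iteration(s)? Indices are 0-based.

v_4 = (13, 98, 44)

v_0 = (2, 1, 2).
v_1 = A·v_0 = (4, 8, -1).
v_2 = A·v_1 = (3, 18, -1).
v_3 = A·v_2 = (2, 37, 11).
v_4 = A·v_3 = (13, 98, 44).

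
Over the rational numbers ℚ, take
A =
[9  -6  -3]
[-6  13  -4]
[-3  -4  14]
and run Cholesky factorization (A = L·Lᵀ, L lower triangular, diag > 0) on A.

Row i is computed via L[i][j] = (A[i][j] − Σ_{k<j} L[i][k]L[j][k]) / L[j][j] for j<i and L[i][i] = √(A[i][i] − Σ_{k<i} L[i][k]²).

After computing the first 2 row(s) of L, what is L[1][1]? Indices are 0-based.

Step 1: L[0][0] = √(9) = 3.
  L[1][0] = (-6) / L[0][0] = -2.
Step 2: L[1][1] = √(9) = 3.

L[1][1] = 3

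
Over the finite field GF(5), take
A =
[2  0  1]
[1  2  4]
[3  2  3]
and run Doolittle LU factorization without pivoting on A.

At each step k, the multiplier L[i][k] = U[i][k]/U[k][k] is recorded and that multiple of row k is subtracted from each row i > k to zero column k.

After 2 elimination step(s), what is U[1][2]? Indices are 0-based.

U[1][2] = 1

Step 1: pivot at (0,0) is 2.
  row1 ← row1 − (3)·row0  ⇒  L[1][0]=3, U row1=(0, 2, 1)
  row2 ← row2 − (4)·row0  ⇒  L[2][0]=4, U row2=(0, 2, 4)
Step 2: pivot at (1,1) is 2.
  row2 ← row2 − (1)·row1  ⇒  L[2][1]=1, U row2=(0, 0, 3)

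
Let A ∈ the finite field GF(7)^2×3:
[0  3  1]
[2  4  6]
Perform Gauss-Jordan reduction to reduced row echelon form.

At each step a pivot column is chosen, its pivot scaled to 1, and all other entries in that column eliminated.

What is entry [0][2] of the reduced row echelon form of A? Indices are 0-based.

M[0][2] = 0

step 1: exchange rows 0,1
step 1: normalize row 0 (÷2) = (1, 2, 3)
step 2: normalize row 1 (÷3) = (0, 1, 5)
  row 0: subtract 2×row1 = (1, 0, 0)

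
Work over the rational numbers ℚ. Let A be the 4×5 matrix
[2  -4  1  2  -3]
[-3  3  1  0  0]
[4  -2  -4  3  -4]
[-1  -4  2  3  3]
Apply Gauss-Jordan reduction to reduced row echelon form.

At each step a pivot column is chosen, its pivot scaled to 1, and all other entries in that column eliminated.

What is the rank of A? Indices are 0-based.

rank = 4

step 1: normalize row 0 (÷2) = (1, -2, 1/2, 1, -3/2)
  row 1: subtract -3×row0 = (0, -3, 5/2, 3, -9/2)
  row 2: subtract 4×row0 = (0, 6, -6, -1, 2)
  row 3: subtract -1×row0 = (0, -6, 5/2, 4, 3/2)
step 2: normalize row 1 (÷-3) = (0, 1, -5/6, -1, 3/2)
  row 0: subtract -2×row1 = (1, 0, -7/6, -1, 3/2)
  row 2: subtract 6×row1 = (0, 0, -1, 5, -7)
  row 3: subtract -6×row1 = (0, 0, -5/2, -2, 21/2)
step 3: normalize row 2 (÷-1) = (0, 0, 1, -5, 7)
  row 0: subtract -7/6×row2 = (1, 0, 0, -41/6, 29/3)
  row 1: subtract -5/6×row2 = (0, 1, 0, -31/6, 22/3)
  row 3: subtract -5/2×row2 = (0, 0, 0, -29/2, 28)
step 4: normalize row 3 (÷-29/2) = (0, 0, 0, 1, -56/29)
  row 0: subtract -41/6×row3 = (1, 0, 0, 0, -307/87)
  row 1: subtract -31/6×row3 = (0, 1, 0, 0, -230/87)
  row 2: subtract -5×row3 = (0, 0, 1, 0, -77/29)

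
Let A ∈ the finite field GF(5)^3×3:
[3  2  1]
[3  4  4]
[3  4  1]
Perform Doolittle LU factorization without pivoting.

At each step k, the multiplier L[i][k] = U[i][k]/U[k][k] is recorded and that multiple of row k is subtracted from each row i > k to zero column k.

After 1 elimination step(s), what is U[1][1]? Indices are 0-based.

U[1][1] = 2

[col 0] pivot 3
  R1 -= 1*R0 → (0, 2, 3)  (L[1][0] := 1)
  R2 -= 1*R0 → (0, 2, 0)  (L[2][0] := 1)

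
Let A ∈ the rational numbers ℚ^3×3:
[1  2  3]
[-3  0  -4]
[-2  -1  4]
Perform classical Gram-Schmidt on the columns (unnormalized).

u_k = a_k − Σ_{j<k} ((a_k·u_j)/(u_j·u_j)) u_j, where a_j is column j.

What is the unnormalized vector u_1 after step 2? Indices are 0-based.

Step 1: u_0 = a_0 = (1, -3, -2).
Step 2: u_1 = a_1 − (2/7)·u_0 = (12/7, 6/7, -3/7).

u_1 = (12/7, 6/7, -3/7)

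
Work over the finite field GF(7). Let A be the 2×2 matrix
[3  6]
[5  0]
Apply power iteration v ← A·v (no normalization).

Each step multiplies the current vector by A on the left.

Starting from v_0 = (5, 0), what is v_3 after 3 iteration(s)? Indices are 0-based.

v_0 = (5, 0).
v_1 = A·v_0 = (1, 4).
v_2 = A·v_1 = (6, 5).
v_3 = A·v_2 = (6, 2).

v_3 = (6, 2)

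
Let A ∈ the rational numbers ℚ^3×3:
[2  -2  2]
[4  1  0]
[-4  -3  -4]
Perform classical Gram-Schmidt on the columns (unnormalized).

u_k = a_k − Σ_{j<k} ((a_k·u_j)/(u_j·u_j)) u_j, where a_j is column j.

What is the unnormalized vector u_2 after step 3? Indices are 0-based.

u_2 = (56/45, -98/45, -14/9)

Step 1: u_0 = a_0 = (2, 4, -4).
Step 2: u_1 = a_1 − (1/3)·u_0 = (-8/3, -1/3, -5/3).
Step 3: u_2 = a_2 − (5/9)·u_0 − (2/15)·u_1 = (56/45, -98/45, -14/9).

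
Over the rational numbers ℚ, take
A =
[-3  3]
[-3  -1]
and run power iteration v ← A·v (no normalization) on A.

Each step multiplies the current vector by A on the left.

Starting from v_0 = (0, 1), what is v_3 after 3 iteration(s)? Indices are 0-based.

v_0 = (0, 1).
v_1 = A·v_0 = (3, -1).
v_2 = A·v_1 = (-12, -8).
v_3 = A·v_2 = (12, 44).

v_3 = (12, 44)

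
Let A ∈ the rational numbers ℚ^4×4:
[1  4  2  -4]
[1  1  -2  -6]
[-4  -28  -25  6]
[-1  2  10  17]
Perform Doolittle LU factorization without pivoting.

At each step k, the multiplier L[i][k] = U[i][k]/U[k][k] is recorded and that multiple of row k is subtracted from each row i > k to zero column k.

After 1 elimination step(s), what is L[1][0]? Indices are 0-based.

L[1][0] = 1

k=0: U[0][0]=1
  eliminate (1,0): mult=1, new row 1: (0, -3, -4, -2); set L[1][0]=1
  eliminate (2,0): mult=-4, new row 2: (0, -12, -17, -10); set L[2][0]=-4
  eliminate (3,0): mult=-1, new row 3: (0, 6, 12, 13); set L[3][0]=-1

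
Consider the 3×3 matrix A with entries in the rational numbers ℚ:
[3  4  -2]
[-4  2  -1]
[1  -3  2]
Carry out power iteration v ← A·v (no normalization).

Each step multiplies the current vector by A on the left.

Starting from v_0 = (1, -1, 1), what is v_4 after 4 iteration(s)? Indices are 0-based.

v_0 = (1, -1, 1).
v_1 = A·v_0 = (-3, -7, 6).
v_2 = A·v_1 = (-49, -8, 30).
v_3 = A·v_2 = (-239, 150, 35).
v_4 = A·v_3 = (-187, 1221, -619).

v_4 = (-187, 1221, -619)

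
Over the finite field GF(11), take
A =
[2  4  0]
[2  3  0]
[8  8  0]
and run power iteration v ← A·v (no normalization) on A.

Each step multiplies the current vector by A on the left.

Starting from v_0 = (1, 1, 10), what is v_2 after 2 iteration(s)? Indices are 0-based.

v_0 = (1, 1, 10).
v_1 = A·v_0 = (6, 5, 5).
v_2 = A·v_1 = (10, 5, 0).

v_2 = (10, 5, 0)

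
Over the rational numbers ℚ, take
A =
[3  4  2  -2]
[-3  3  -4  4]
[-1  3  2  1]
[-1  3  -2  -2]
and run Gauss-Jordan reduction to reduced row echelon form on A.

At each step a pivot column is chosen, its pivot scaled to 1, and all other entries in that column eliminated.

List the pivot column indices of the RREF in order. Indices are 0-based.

pivot columns: 0, 1, 2, 3

pivot(0,0)=3: scale R0 → (1, 4/3, 2/3, -2/3)
  clear (1,0): R1 −= (-3)R0 → (0, 7, -2, 2)
  clear (2,0): R2 −= (-1)R0 → (0, 13/3, 8/3, 1/3)
  clear (3,0): R3 −= (-1)R0 → (0, 13/3, -4/3, -8/3)
pivot(1,1)=7: scale R1 → (0, 1, -2/7, 2/7)
  clear (0,1): R0 −= (4/3)R1 → (1, 0, 22/21, -22/21)
  clear (2,1): R2 −= (13/3)R1 → (0, 0, 82/21, -19/21)
  clear (3,1): R3 −= (13/3)R1 → (0, 0, -2/21, -82/21)
pivot(2,2)=82/21: scale R2 → (0, 0, 1, -19/82)
  clear (0,2): R0 −= (22/21)R2 → (1, 0, 0, -33/41)
  clear (1,2): R1 −= (-2/7)R2 → (0, 1, 0, 9/41)
  clear (3,2): R3 −= (-2/21)R2 → (0, 0, 0, -161/41)
pivot(3,3)=-161/41: scale R3 → (0, 0, 0, 1)
  clear (0,3): R0 −= (-33/41)R3 → (1, 0, 0, 0)
  clear (1,3): R1 −= (9/41)R3 → (0, 1, 0, 0)
  clear (2,3): R2 −= (-19/82)R3 → (0, 0, 1, 0)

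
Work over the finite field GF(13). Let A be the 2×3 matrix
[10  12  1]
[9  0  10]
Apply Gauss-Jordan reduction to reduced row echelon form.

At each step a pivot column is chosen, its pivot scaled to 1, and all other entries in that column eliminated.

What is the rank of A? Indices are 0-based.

pivot(0,0)=10: scale R0 → (1, 9, 4)
  clear (1,0): R1 −= (9)R0 → (0, 10, 0)
pivot(1,1)=10: scale R1 → (0, 1, 0)
  clear (0,1): R0 −= (9)R1 → (1, 0, 4)

rank = 2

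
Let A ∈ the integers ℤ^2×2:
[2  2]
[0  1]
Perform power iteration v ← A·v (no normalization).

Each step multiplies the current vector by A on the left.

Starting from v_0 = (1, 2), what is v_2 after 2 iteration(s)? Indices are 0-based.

v_2 = (16, 2)

v_0 = (1, 2).
v_1 = A·v_0 = (6, 2).
v_2 = A·v_1 = (16, 2).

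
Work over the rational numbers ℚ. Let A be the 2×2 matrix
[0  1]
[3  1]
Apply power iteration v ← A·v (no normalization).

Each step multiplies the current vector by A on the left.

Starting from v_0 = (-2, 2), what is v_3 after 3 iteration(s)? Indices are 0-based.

v_0 = (-2, 2).
v_1 = A·v_0 = (2, -4).
v_2 = A·v_1 = (-4, 2).
v_3 = A·v_2 = (2, -10).

v_3 = (2, -10)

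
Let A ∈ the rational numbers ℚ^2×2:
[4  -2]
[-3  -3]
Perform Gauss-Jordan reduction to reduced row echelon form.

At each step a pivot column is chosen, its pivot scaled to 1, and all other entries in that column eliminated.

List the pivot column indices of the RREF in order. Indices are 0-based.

pivot(0,0)=4: scale R0 → (1, -1/2)
  clear (1,0): R1 −= (-3)R0 → (0, -9/2)
pivot(1,1)=-9/2: scale R1 → (0, 1)
  clear (0,1): R0 −= (-1/2)R1 → (1, 0)

pivot columns: 0, 1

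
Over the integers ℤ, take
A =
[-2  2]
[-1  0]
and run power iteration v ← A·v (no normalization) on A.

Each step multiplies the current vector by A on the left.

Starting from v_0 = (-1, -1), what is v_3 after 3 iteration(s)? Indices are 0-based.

v_3 = (-4, -2)

v_0 = (-1, -1).
v_1 = A·v_0 = (0, 1).
v_2 = A·v_1 = (2, 0).
v_3 = A·v_2 = (-4, -2).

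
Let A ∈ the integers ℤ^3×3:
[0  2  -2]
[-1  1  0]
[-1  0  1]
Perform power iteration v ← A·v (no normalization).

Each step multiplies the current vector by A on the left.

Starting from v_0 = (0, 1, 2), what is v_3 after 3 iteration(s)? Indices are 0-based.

v_0 = (0, 1, 2).
v_1 = A·v_0 = (-2, 1, 2).
v_2 = A·v_1 = (-2, 3, 4).
v_3 = A·v_2 = (-2, 5, 6).

v_3 = (-2, 5, 6)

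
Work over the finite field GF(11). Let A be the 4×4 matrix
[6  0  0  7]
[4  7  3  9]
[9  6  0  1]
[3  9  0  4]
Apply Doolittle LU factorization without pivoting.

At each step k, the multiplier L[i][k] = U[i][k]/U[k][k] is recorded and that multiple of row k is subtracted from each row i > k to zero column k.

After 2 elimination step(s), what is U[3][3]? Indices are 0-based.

Step 1: pivot at (0,0) is 6.
  row1 ← row1 − (8)·row0  ⇒  L[1][0]=8, U row1=(0, 7, 3, 8)
  row2 ← row2 − (7)·row0  ⇒  L[2][0]=7, U row2=(0, 6, 0, 7)
  row3 ← row3 − (6)·row0  ⇒  L[3][0]=6, U row3=(0, 9, 0, 6)
Step 2: pivot at (1,1) is 7.
  row2 ← row2 − (4)·row1  ⇒  L[2][1]=4, U row2=(0, 0, 10, 8)
  row3 ← row3 − (6)·row1  ⇒  L[3][1]=6, U row3=(0, 0, 4, 2)

U[3][3] = 2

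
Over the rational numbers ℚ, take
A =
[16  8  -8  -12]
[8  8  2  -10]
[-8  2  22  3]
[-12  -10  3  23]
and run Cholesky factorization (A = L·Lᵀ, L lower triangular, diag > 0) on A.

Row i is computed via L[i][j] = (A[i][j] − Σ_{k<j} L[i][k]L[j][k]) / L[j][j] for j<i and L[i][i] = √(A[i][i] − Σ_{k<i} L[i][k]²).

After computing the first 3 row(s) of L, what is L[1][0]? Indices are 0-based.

L[1][0] = 2

Step 1: L[0][0] = √(16) = 4.
  L[1][0] = (8) / L[0][0] = 2.
Step 2: L[1][1] = √(4) = 2.
  L[2][0] = (-8) / L[0][0] = -2.
  L[2][1] = (6) / L[1][1] = 3.
Step 3: L[2][2] = √(9) = 3.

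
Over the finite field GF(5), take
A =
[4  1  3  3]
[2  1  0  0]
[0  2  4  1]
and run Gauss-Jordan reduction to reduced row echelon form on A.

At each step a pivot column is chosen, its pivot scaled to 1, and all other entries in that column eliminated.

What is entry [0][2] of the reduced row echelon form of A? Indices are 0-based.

M[0][2] = 4

[1] R0 /= 4  ⇒  (1, 4, 2, 2)
     R1 -= 2·R0  ⇒  (0, 3, 1, 1)
[2] R1 /= 3  ⇒  (0, 1, 2, 2)
     R0 -= 4·R1  ⇒  (1, 0, 4, 4)
     R2 -= 2·R1  ⇒  (0, 0, 0, 2)
column 2 empty below row 2
[3] R2 /= 2  ⇒  (0, 0, 0, 1)
     R0 -= 4·R2  ⇒  (1, 0, 4, 0)
     R1 -= 2·R2  ⇒  (0, 1, 2, 0)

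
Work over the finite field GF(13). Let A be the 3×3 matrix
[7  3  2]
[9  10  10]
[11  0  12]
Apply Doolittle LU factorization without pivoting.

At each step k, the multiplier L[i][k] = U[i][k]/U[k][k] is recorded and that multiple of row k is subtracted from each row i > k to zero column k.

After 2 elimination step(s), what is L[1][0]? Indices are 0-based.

Step 1: pivot at (0,0) is 7.
  row1 ← row1 − (5)·row0  ⇒  L[1][0]=5, U row1=(0, 8, 0)
  row2 ← row2 − (9)·row0  ⇒  L[2][0]=9, U row2=(0, 12, 7)
Step 2: pivot at (1,1) is 8.
  row2 ← row2 − (8)·row1  ⇒  L[2][1]=8, U row2=(0, 0, 7)

L[1][0] = 5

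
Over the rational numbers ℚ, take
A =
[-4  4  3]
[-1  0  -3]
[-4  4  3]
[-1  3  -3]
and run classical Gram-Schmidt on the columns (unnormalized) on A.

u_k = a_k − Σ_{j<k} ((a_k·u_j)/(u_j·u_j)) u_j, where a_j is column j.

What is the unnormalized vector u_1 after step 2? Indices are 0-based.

u_1 = (-2/17, -35/34, -2/17, 67/34)

Step 1: u_0 = a_0 = (-4, -1, -4, -1).
Step 2: u_1 = a_1 − (-35/34)·u_0 = (-2/17, -35/34, -2/17, 67/34).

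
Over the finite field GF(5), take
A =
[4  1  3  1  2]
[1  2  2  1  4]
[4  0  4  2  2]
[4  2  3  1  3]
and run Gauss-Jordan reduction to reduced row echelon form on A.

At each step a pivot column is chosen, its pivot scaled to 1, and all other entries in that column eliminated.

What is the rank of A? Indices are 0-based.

step 1: normalize row 0 (÷4) = (1, 4, 2, 4, 3)
  row 1: subtract 1×row0 = (0, 3, 0, 2, 1)
  row 2: subtract 4×row0 = (0, 4, 1, 1, 0)
  row 3: subtract 4×row0 = (0, 1, 0, 0, 1)
step 2: normalize row 1 (÷3) = (0, 1, 0, 4, 2)
  row 0: subtract 4×row1 = (1, 0, 2, 3, 0)
  row 2: subtract 4×row1 = (0, 0, 1, 0, 2)
  row 3: subtract 1×row1 = (0, 0, 0, 1, 4)
step 3: normalize row 2 (÷1) = (0, 0, 1, 0, 2)
  row 0: subtract 2×row2 = (1, 0, 0, 3, 1)
step 4: normalize row 3 (÷1) = (0, 0, 0, 1, 4)
  row 0: subtract 3×row3 = (1, 0, 0, 0, 4)
  row 1: subtract 4×row3 = (0, 1, 0, 0, 1)

rank = 4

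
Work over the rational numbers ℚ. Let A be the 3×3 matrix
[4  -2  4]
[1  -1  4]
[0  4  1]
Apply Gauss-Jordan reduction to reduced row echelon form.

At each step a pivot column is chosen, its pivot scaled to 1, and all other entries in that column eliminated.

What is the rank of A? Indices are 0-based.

rank = 3

[1] R0 /= 4  ⇒  (1, -1/2, 1)
     R1 -= 1·R0  ⇒  (0, -1/2, 3)
[2] R1 /= -1/2  ⇒  (0, 1, -6)
     R0 -= -1/2·R1  ⇒  (1, 0, -2)
     R2 -= 4·R1  ⇒  (0, 0, 25)
[3] R2 /= 25  ⇒  (0, 0, 1)
     R0 -= -2·R2  ⇒  (1, 0, 0)
     R1 -= -6·R2  ⇒  (0, 1, 0)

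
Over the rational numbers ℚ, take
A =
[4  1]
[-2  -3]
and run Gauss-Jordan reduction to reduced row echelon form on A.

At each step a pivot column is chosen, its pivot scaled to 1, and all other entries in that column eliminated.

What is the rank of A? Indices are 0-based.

rank = 2

step 1: normalize row 0 (÷4) = (1, 1/4)
  row 1: subtract -2×row0 = (0, -5/2)
step 2: normalize row 1 (÷-5/2) = (0, 1)
  row 0: subtract 1/4×row1 = (1, 0)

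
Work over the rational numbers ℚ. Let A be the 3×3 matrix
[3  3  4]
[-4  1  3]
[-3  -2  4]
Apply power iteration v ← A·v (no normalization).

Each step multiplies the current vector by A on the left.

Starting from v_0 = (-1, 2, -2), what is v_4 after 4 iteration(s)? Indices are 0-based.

v_4 = (-40, 1415, 838)

v_0 = (-1, 2, -2).
v_1 = A·v_0 = (-5, 0, -9).
v_2 = A·v_1 = (-51, -7, -21).
v_3 = A·v_2 = (-258, 134, 83).
v_4 = A·v_3 = (-40, 1415, 838).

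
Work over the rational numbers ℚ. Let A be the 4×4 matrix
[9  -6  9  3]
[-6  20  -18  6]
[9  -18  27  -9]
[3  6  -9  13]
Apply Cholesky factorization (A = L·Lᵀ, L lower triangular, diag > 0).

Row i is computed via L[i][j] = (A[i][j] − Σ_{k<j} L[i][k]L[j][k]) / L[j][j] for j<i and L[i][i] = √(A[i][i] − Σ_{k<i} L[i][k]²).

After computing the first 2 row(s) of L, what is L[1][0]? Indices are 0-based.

Step 1: L[0][0] = √(9) = 3.
  L[1][0] = (-6) / L[0][0] = -2.
Step 2: L[1][1] = √(16) = 4.

L[1][0] = -2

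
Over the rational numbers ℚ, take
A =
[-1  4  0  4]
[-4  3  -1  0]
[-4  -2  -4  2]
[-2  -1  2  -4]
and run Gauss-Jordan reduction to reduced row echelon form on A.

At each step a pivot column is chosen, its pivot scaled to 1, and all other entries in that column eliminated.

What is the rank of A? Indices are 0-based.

step 1: normalize row 0 (÷-1) = (1, -4, 0, -4)
  row 1: subtract -4×row0 = (0, -13, -1, -16)
  row 2: subtract -4×row0 = (0, -18, -4, -14)
  row 3: subtract -2×row0 = (0, -9, 2, -12)
step 2: normalize row 1 (÷-13) = (0, 1, 1/13, 16/13)
  row 0: subtract -4×row1 = (1, 0, 4/13, 12/13)
  row 2: subtract -18×row1 = (0, 0, -34/13, 106/13)
  row 3: subtract -9×row1 = (0, 0, 35/13, -12/13)
step 3: normalize row 2 (÷-34/13) = (0, 0, 1, -53/17)
  row 0: subtract 4/13×row2 = (1, 0, 0, 32/17)
  row 1: subtract 1/13×row2 = (0, 1, 0, 25/17)
  row 3: subtract 35/13×row2 = (0, 0, 0, 127/17)
step 4: normalize row 3 (÷127/17) = (0, 0, 0, 1)
  row 0: subtract 32/17×row3 = (1, 0, 0, 0)
  row 1: subtract 25/17×row3 = (0, 1, 0, 0)
  row 2: subtract -53/17×row3 = (0, 0, 1, 0)

rank = 4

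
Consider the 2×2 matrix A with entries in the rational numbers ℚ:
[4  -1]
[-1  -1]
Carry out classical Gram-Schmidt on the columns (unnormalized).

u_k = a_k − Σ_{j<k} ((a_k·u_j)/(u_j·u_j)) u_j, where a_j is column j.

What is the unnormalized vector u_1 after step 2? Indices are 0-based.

u_1 = (-5/17, -20/17)

Step 1: u_0 = a_0 = (4, -1).
Step 2: u_1 = a_1 − (-3/17)·u_0 = (-5/17, -20/17).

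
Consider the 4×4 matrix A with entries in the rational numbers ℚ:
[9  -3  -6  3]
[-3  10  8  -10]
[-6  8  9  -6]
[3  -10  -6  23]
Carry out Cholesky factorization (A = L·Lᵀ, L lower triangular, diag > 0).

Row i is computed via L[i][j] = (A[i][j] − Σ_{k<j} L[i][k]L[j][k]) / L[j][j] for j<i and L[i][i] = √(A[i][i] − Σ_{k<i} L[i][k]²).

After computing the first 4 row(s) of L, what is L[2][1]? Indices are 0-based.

Step 1: L[0][0] = √(9) = 3.
  L[1][0] = (-3) / L[0][0] = -1.
Step 2: L[1][1] = √(9) = 3.
  L[2][0] = (-6) / L[0][0] = -2.
  L[2][1] = (6) / L[1][1] = 2.
Step 3: L[2][2] = √(1) = 1.
  L[3][0] = (3) / L[0][0] = 1.
  L[3][1] = (-9) / L[1][1] = -3.
  L[3][2] = (2) / L[2][2] = 2.
Step 4: L[3][3] = √(9) = 3.

L[2][1] = 2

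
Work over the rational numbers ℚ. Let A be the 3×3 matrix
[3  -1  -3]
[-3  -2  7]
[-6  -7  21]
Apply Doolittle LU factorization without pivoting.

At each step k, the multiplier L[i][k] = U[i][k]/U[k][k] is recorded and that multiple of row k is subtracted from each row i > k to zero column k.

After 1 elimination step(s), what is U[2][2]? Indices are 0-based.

U[2][2] = 15

k=0: U[0][0]=3
  eliminate (1,0): mult=-1, new row 1: (0, -3, 4); set L[1][0]=-1
  eliminate (2,0): mult=-2, new row 2: (0, -9, 15); set L[2][0]=-2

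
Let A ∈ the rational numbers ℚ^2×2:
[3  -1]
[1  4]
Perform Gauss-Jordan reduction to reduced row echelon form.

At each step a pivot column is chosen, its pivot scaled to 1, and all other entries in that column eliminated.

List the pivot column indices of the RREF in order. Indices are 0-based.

pivot columns: 0, 1

[1] R0 /= 3  ⇒  (1, -1/3)
     R1 -= 1·R0  ⇒  (0, 13/3)
[2] R1 /= 13/3  ⇒  (0, 1)
     R0 -= -1/3·R1  ⇒  (1, 0)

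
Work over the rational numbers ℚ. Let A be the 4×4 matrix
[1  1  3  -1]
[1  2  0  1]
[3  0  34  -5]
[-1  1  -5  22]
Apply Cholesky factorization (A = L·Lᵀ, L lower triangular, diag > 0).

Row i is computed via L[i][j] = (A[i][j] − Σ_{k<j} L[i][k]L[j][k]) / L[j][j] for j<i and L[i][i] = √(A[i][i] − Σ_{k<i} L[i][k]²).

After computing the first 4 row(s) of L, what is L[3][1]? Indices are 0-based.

Step 1: L[0][0] = √(1) = 1.
  L[1][0] = (1) / L[0][0] = 1.
Step 2: L[1][1] = √(1) = 1.
  L[2][0] = (3) / L[0][0] = 3.
  L[2][1] = (-3) / L[1][1] = -3.
Step 3: L[2][2] = √(16) = 4.
  L[3][0] = (-1) / L[0][0] = -1.
  L[3][1] = (2) / L[1][1] = 2.
  L[3][2] = (4) / L[2][2] = 1.
Step 4: L[3][3] = √(16) = 4.

L[3][1] = 2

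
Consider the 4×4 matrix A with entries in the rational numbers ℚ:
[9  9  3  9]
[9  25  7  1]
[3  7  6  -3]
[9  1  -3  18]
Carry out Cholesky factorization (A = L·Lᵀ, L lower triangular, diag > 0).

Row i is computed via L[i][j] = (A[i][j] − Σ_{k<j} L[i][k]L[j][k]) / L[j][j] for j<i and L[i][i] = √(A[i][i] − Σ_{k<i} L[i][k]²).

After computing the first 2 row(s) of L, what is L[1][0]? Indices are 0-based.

Step 1: L[0][0] = √(9) = 3.
  L[1][0] = (9) / L[0][0] = 3.
Step 2: L[1][1] = √(16) = 4.

L[1][0] = 3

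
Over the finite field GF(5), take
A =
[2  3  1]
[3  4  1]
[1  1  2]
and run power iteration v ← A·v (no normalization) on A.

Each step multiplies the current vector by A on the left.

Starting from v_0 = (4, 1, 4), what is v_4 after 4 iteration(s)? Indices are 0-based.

v_4 = (1, 4, 4)

v_0 = (4, 1, 4).
v_1 = A·v_0 = (0, 0, 3).
v_2 = A·v_1 = (3, 3, 1).
v_3 = A·v_2 = (1, 2, 3).
v_4 = A·v_3 = (1, 4, 4).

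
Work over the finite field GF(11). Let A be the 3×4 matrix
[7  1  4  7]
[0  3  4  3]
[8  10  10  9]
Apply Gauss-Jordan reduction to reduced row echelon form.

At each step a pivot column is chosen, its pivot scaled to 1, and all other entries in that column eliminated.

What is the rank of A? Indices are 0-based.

[1] R0 /= 7  ⇒  (1, 8, 10, 1)
     R2 -= 8·R0  ⇒  (0, 1, 7, 1)
[2] R1 /= 3  ⇒  (0, 1, 5, 1)
     R0 -= 8·R1  ⇒  (1, 0, 3, 4)
     R2 -= 1·R1  ⇒  (0, 0, 2, 0)
[3] R2 /= 2  ⇒  (0, 0, 1, 0)
     R0 -= 3·R2  ⇒  (1, 0, 0, 4)
     R1 -= 5·R2  ⇒  (0, 1, 0, 1)

rank = 3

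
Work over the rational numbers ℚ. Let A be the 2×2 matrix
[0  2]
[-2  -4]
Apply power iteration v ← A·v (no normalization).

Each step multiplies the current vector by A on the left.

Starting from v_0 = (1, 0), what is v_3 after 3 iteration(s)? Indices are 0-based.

v_3 = (16, -24)

v_0 = (1, 0).
v_1 = A·v_0 = (0, -2).
v_2 = A·v_1 = (-4, 8).
v_3 = A·v_2 = (16, -24).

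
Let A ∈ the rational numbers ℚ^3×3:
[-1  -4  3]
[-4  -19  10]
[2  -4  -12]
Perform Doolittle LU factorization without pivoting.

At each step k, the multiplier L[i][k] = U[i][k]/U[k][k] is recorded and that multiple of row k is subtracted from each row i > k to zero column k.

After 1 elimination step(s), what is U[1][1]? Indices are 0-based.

Step 1: pivot at (0,0) is -1.
  row1 ← row1 − (4)·row0  ⇒  L[1][0]=4, U row1=(0, -3, -2)
  row2 ← row2 − (-2)·row0  ⇒  L[2][0]=-2, U row2=(0, -12, -6)

U[1][1] = -3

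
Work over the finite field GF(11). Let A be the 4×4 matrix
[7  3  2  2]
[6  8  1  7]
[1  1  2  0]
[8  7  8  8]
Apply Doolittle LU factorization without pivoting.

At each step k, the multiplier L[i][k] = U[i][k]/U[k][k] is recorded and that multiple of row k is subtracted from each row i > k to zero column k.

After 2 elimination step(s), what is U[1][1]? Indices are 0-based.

Step 1: pivot at (0,0) is 7.
  row1 ← row1 − (4)·row0  ⇒  L[1][0]=4, U row1=(0, 7, 4, 10)
  row2 ← row2 − (8)·row0  ⇒  L[2][0]=8, U row2=(0, 10, 8, 6)
  row3 ← row3 − (9)·row0  ⇒  L[3][0]=9, U row3=(0, 2, 1, 1)
Step 2: pivot at (1,1) is 7.
  row2 ← row2 − (3)·row1  ⇒  L[2][1]=3, U row2=(0, 0, 7, 9)
  row3 ← row3 − (5)·row1  ⇒  L[3][1]=5, U row3=(0, 0, 3, 6)

U[1][1] = 7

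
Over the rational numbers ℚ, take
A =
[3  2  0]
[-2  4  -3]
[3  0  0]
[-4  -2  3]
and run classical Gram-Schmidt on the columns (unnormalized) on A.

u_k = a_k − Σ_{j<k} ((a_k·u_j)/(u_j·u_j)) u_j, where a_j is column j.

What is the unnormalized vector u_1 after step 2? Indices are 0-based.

Step 1: u_0 = a_0 = (3, -2, 3, -4).
Step 2: u_1 = a_1 − (3/19)·u_0 = (29/19, 82/19, -9/19, -26/19).

u_1 = (29/19, 82/19, -9/19, -26/19)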